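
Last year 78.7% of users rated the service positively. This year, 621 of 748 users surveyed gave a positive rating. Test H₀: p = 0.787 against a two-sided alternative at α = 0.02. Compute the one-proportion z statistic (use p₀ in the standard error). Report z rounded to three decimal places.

z = 2.887

p̂ = 621/748 ≈ 0.830214.
SE = √(p₀(1−p₀)/n) = √(0.16763/748) = 0.014970.
z = (0.830214 − 0.787)/0.014970 = 0.043214/0.014970 = 2.887.
Two-sided p-value ≈ 2·Φ(−2.887) = 0.0039, so at α = 0.02 we reject H₀.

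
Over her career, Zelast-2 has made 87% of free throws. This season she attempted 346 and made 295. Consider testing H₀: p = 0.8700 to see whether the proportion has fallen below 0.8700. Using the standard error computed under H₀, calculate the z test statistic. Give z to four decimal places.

p̂ = 295/346 = 0.852601.
SE = √(p₀(1−p₀)/n) = √(0.1131/346) = 0.018080.
z = (0.852601 − 0.87)/0.018080 = -0.017399/0.018080 = -0.9623.

z = -0.9623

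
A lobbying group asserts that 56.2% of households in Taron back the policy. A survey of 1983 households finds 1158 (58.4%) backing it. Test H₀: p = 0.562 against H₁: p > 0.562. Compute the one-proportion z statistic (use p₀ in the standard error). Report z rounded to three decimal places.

p̂ = 1158/1983 ≈ 0.58396.
Under H₀, SE = √(0.562·0.438/1983) = √(0.000124133) = 0.01114.
z = (0.58396 − 0.562)/0.01114 = 0.02196/0.01114 = 1.971.
p-value = P(Z > 1.971) ≈ 0.0243.

z = 1.971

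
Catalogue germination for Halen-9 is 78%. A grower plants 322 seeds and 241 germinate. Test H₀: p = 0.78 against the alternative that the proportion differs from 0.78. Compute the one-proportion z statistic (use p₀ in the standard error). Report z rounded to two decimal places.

z = -1.37

p̂ = 241/322 ≈ 0.7484.
Standard error under H₀: √(0.78×0.22/322) = 0.0231.
z = (0.7484 − 0.78)/0.0231 = -0.0316/0.0231 = -1.37.
p-value = 2·P(Z > 1.367) ≈ 0.1717.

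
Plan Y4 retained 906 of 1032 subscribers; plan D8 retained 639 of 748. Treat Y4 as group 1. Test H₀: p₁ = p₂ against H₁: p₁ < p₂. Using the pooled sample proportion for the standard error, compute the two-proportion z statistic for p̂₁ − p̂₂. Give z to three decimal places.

p̂₁ = 906/1032 = 0.877907, p̂₂ = 639/748 = 0.854278.
Pooled p̂ = (906+639)/(1032+748) = 1545/1780 = 0.867978.
SE = √(0.114593 × 0.00230589) = 0.016255.
z = (0.877907 − 0.854278)/0.016255 = 0.023629/0.016255 = 1.454.

z = 1.454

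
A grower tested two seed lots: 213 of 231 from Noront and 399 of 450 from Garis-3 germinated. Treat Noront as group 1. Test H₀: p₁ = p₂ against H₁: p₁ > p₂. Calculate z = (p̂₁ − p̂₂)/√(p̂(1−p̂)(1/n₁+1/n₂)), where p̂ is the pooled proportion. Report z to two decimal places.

p̂₁ = 213/231 ≈ 0.9221, p̂₂ = 399/450 ≈ 0.8867.
Pooled p̂ = (213+399)/(231+450) = 612/681 = 0.8987.
SE = √(p̂(1−p̂)(1/n₁+1/n₂)) = √(0.8987·0.1013·0.00655123) = √(0.000596525) = 0.0244.
z = (0.9221 − 0.8867)/0.0244 = 0.0354/0.0244 = 1.45.

z = 1.45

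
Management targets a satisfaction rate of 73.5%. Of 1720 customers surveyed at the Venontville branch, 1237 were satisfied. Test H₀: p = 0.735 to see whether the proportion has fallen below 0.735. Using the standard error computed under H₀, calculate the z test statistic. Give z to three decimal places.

p̂ = 1237/1720 ≈ 0.71919.
Standard error under H₀: √(0.735×0.265/1720) = 0.01064.
z = (0.71919 − 0.735)/0.01064 = -0.01581/0.01064 = -1.486.

z = -1.486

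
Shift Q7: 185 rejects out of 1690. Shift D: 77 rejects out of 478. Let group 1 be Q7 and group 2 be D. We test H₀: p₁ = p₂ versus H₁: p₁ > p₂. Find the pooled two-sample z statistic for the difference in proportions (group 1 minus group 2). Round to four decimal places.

p̂₁ = 185/1690 = 0.109467, p̂₂ = 77/478 = 0.161088.
Pooled p̂ = (185+77)/(1690+478) = 262/2168 = 0.120849.
SE = √(0.106244 × 0.00268377) = 0.016886.
z = (0.109467 − 0.161088)/0.016886 = -0.051621/0.016886 = -3.0570.
p-value = P(Z > -3.057) ≈ 0.9989.

z = -3.0570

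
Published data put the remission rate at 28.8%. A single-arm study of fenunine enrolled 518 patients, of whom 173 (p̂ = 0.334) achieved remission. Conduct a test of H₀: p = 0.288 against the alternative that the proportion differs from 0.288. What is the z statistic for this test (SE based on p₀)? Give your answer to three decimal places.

z = 2.311

p̂ = 173/518 ≈ 0.33398.
SE = √(p₀(1−p₀)/n) = √(0.20506/518) = 0.01990.
z = (0.33398 − 0.288)/0.01990 = 0.04598/0.01990 = 2.311.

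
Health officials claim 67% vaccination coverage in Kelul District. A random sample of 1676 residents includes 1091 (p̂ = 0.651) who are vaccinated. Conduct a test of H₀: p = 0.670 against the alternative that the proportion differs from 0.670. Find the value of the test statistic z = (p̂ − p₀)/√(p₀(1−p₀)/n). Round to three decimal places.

p̂ = 1091/1676 ≈ 0.65095.
SE = √(p₀(1−p₀)/n) = √(0.2211/1676) = 0.01149.
z = (0.65095 − 0.67)/0.01149 = -0.01905/0.01149 = -1.658.
Two-sided p-value ≈ 2·Φ(−1.658) = 0.0973.

z = -1.658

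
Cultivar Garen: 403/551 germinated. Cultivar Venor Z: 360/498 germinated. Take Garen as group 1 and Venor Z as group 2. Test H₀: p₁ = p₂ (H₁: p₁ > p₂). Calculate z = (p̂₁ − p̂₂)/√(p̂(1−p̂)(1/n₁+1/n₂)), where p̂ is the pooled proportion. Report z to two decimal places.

p̂₁ = 403/551 = 0.7314, p̂₂ = 360/498 = 0.7229.
Pooled p̂ = (403+360)/(551+498) = 763/1049 = 0.7274.
SE = √(0.198308 × 0.00382291) = 0.0275.
z = (0.7314 − 0.7229)/0.0275 = 0.0085/0.0275 = 0.31.

z = 0.31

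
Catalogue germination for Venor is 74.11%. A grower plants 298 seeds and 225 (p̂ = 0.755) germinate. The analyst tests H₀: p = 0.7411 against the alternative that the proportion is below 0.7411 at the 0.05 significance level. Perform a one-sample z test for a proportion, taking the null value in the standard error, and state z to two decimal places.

z = 0.55

p̂ = 225/298 ≈ 0.7550.
Standard error under H₀: √(0.7411×0.2589/298) = 0.0254.
z = (0.7550 − 0.7411)/0.0254 = 0.0139/0.0254 = 0.55.
p-value = P(Z < 0.549) ≈ 0.7085, so at α = 0.05 we fail to reject H₀.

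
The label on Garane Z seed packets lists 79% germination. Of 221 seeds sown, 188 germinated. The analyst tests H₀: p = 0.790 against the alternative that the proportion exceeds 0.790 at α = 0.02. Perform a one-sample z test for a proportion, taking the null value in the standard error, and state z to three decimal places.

z = 2.215

p̂ = 188/221 ≈ 0.85068.
Under H₀, SE = √(0.79·0.21/221) = √(0.000750679) = 0.02740.
z = (0.85068 − 0.79)/0.02740 = 0.06068/0.02740 = 2.215.
p-value = P(Z > 2.215) ≈ 0.0134; since p < α = 0.02, reject H₀.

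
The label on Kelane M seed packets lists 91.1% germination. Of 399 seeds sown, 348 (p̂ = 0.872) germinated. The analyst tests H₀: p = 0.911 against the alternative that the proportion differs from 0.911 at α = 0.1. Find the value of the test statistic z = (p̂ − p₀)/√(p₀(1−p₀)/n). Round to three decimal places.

z = -2.723

p̂ = 348/399 ≈ 0.872180.
Standard error under H₀: √(0.911×0.089/399) = 0.014255.
z = (0.872180 − 0.911)/0.014255 = -0.038820/0.014255 = -2.723.
p-value = 2·P(Z > 2.723) ≈ 0.0065; since p < α = 0.1, reject H₀.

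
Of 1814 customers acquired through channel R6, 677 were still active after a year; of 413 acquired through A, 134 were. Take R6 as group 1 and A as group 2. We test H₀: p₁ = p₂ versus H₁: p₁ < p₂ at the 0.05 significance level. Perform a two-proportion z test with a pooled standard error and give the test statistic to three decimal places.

p̂₁ = 677/1814 ≈ 0.37321, p̂₂ = 134/413 ≈ 0.32446.
Pooled p̂ = (677+134)/(1814+413) = 811/2227 = 0.36417.
SE = √(0.231549 × 0.00297258) = 0.02624.
z = (0.37321 − 0.32446)/0.02624 = 0.04875/0.02624 = 1.858.
p-value = P(Z < 1.858) ≈ 0.9684. With α = 0.05, fail to reject H₀.

z = 1.858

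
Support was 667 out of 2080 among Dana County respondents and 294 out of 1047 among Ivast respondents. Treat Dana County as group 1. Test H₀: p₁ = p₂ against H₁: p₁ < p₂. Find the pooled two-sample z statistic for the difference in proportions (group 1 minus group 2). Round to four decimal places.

p̂₁ = 667/2080 = 0.3206731, p̂₂ = 294/1047 = 0.2808023.
Pooled p̂ = (667+294)/(2080+1047) = 961/3127 = 0.3073233.
SE = √(p̂(1−p̂)(1/n₁+1/n₂)) = √(0.3073233·0.6926767·0.00143588) = √(0.000305664) = 0.0174832.
z = (0.3206731 − 0.2808023)/0.0174832 = 0.0398708/0.0174832 = 2.2805.
p-value = P(Z < 2.281) ≈ 0.9887.

z = 2.2805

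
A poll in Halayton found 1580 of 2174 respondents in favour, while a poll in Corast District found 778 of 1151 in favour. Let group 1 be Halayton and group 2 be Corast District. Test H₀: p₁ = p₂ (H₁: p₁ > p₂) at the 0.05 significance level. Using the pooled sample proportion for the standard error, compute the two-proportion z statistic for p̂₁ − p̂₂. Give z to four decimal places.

z = 3.0708

p̂₁ = 1580/2174 = 0.726771, p̂₂ = 778/1151 = 0.675934.
Pooled p̂ = (1580+778)/(2174+1151) = 2358/3325 = 0.709173.
SE = √(p̂(1−p̂)(1/n₁+1/n₂)) = √(0.709173·0.290827·0.00132879) = √(0.000274059) = 0.016555.
z = (0.726771 − 0.675934)/0.016555 = 0.050837/0.016555 = 3.0708.
p-value = P(Z > 3.071) ≈ 0.0011. With α = 0.05, reject H₀.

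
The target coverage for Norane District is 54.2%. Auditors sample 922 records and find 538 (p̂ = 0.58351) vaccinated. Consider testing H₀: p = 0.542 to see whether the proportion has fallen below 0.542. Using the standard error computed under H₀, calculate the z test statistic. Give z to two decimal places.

p̂ = 538/922 = 0.5835.
SE = √(p₀(1−p₀)/n) = √(0.24824/922) = 0.0164.
z = (0.5835 − 0.542)/0.0164 = 0.0415/0.0164 = 2.53.

z = 2.53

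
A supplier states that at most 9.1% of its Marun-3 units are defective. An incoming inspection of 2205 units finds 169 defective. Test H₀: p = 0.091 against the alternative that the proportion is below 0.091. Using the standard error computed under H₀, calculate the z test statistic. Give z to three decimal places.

z = -2.344

p̂ = 169/2205 = 0.076644.
Standard error under H₀: √(0.091×0.909/2205) = 0.006125.
z = (0.076644 − 0.091)/0.006125 = -0.014356/0.006125 = -2.344.
p-value = P(Z < -2.344) ≈ 0.0095.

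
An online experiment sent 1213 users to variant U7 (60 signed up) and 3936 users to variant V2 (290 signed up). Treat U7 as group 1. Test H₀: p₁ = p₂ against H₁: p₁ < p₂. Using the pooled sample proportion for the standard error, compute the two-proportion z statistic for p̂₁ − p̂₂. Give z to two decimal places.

z = -2.93

p̂₁ = 60/1213 = 0.04946, p̂₂ = 290/3936 = 0.07368.
Pooled p̂ = (60+290)/(1213+3936) = 350/5149 = 0.06797.
SE = √(0.0633538 × 0.00107847) = 0.00827.
z = (0.04946 − 0.07368)/0.00827 = -0.02422/0.00827 = -2.93.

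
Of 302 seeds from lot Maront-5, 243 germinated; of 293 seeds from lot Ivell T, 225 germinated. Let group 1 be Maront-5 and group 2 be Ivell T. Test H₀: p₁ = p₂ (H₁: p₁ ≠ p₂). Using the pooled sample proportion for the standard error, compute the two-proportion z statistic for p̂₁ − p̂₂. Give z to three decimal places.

z = 1.093

p̂₁ = 243/302 ≈ 0.80464, p̂₂ = 225/293 ≈ 0.76792.
Pooled p̂ = (243+225)/(302+293) = 468/595 = 0.78655.
SE = √(p̂(1−p̂)(1/n₁+1/n₂)) = √(0.78655·0.21345·0.00672423) = √(0.00112891) = 0.03360.
z = (0.80464 − 0.76792)/0.03360 = 0.03672/0.03360 = 1.093.
p-value = 2·P(Z > 1.093) ≈ 0.2745.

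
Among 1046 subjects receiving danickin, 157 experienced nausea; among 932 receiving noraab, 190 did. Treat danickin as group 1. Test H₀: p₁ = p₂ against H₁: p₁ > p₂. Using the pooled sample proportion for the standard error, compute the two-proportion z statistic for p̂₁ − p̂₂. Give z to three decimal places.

z = -3.138

p̂₁ = 157/1046 ≈ 0.15010, p̂₂ = 190/932 ≈ 0.20386.
Pooled p̂ = (157+190)/(1046+932) = 347/1978 = 0.17543.
SE = √(0.144654 × 0.00202898) = 0.01713.
z = (0.15010 − 0.20386)/0.01713 = -0.05376/0.01713 = -3.138.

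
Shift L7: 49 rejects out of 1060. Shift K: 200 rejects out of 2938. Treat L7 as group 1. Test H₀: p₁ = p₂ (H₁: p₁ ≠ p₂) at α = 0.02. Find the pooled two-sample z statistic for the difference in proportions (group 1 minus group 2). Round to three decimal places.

z = -2.523

p̂₁ = 49/1060 ≈ 0.046226, p̂₂ = 200/2938 ≈ 0.068074.
Pooled p̂ = (49+200)/(1060+2938) = 249/3998 = 0.062281.
SE = √(0.0584022 × 0.00128376) = 0.008659.
z = (0.046226 − 0.068074)/0.008659 = -0.021848/0.008659 = -2.523.
Two-sided p-value ≈ 2·Φ(−2.523) = 0.0116, so at α = 0.02 we reject H₀.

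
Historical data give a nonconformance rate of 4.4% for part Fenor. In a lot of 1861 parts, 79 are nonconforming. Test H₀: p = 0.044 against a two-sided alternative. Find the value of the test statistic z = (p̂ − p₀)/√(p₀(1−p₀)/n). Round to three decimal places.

z = -0.326

p̂ = 79/1861 ≈ 0.04245.
Standard error under H₀: √(0.044×0.956/1861) = 0.00475.
z = (0.04245 − 0.044)/0.00475 = -0.00155/0.00475 = -0.326.
Two-sided p-value ≈ 2·Φ(−0.326) = 0.7445.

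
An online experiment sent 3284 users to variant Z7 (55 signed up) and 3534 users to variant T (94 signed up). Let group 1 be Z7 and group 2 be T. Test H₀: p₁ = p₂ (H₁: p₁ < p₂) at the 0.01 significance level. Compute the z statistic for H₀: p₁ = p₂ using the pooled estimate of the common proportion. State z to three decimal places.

p̂₁ = 55/3284 = 0.016748, p̂₂ = 94/3534 = 0.026599.
Pooled p̂ = (55+94)/(3284+3534) = 149/6818 = 0.021854.
SE = √(0.0213763 × 0.000587472) = 0.003544.
z = (0.016748 − 0.026599)/0.003544 = -0.009851/0.003544 = -2.780.
p-value = P(Z < -2.780) ≈ 0.0027; since p < α = 0.01, reject H₀.

z = -2.780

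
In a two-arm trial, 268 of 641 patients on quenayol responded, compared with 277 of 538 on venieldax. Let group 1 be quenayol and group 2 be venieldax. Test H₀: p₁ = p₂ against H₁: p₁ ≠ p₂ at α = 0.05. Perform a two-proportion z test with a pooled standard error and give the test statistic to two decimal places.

z = -3.32

p̂₁ = 268/641 ≈ 0.4181, p̂₂ = 277/538 ≈ 0.5149.
Pooled p̂ = (268+277)/(641+538) = 545/1179 = 0.4623.
SE = √(p̂(1−p̂)(1/n₁+1/n₂)) = √(0.4623·0.5377·0.0034188) = √(0.000849829) = 0.0292.
z = (0.4181 − 0.5149)/0.0292 = -0.0968/0.0292 = -3.32.
p-value = 2·P(Z > 3.320) ≈ 0.0009; since p < α = 0.05, reject H₀.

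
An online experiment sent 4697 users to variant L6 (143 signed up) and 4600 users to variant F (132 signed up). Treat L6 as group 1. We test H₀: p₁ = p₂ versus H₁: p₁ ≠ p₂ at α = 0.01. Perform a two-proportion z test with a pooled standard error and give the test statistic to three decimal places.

p̂₁ = 143/4697 = 0.030445, p̂₂ = 132/4600 = 0.028696.
Pooled p̂ = (143+132)/(4697+4600) = 275/9297 = 0.029579.
SE = √(0.0287045 × 0.000430293) = 0.003514.
z = (0.030445 − 0.028696)/0.003514 = 0.001749/0.003514 = 0.498.
Two-sided p-value ≈ 2·Φ(−0.498) = 0.6187; since p > α = 0.01, fail to reject H₀.

z = 0.498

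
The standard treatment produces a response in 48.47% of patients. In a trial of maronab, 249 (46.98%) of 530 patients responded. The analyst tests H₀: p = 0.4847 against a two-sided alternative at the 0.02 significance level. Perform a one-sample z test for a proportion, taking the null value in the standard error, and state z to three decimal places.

z = -0.686

p̂ = 249/530 = 0.46981.
Under H₀, SE = √(0.4847·0.5153/530) = √(0.000471256) = 0.02171.
z = (0.46981 − 0.4847)/0.02171 = -0.01489/0.02171 = -0.686.
p-value = 2·P(Z > 0.686) ≈ 0.4928, so at α = 0.02 we fail to reject H₀.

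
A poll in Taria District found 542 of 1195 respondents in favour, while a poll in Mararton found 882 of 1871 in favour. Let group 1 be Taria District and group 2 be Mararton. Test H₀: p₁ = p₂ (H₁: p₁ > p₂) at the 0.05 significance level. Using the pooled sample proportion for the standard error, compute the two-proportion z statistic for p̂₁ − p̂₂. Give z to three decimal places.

z = -0.966

p̂₁ = 542/1195 = 0.45356, p̂₂ = 882/1871 = 0.47141.
Pooled p̂ = (542+882)/(1195+1871) = 1424/3066 = 0.46445.
SE = √(p̂(1−p̂)(1/n₁+1/n₂)) = √(0.46445·0.53555·0.00137129) = √(0.00034109) = 0.01847.
z = (0.45356 − 0.47141)/0.01847 = -0.01785/0.01847 = -0.966.
p-value = P(Z > -0.966) ≈ 0.8331, so at α = 0.05 we fail to reject H₀.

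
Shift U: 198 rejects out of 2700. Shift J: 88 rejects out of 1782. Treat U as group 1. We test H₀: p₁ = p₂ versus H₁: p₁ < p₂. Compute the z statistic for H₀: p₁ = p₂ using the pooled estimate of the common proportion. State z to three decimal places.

z = 3.211

p̂₁ = 198/2700 = 0.0733333, p̂₂ = 88/1782 = 0.0493827.
Pooled p̂ = (198+88)/(2700+1782) = 286/4482 = 0.0638108.
SE = √(p̂(1−p̂)(1/n₁+1/n₂)) = √(0.0638108·0.9361892·0.000931538) = √(5.56491e-05) = 0.0074598.
z = (0.0733333 − 0.0493827)/0.0074598 = 0.0239506/0.0074598 = 3.211.
p-value = P(Z < 3.211) ≈ 0.9993.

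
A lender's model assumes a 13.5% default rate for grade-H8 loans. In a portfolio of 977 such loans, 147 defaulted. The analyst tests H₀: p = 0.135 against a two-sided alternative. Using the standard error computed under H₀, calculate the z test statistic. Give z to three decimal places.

z = 1.414

p̂ = 147/977 = 0.15046.
Standard error under H₀: √(0.135×0.865/977) = 0.01093.
z = (0.15046 − 0.135)/0.01093 = 0.01546/0.01093 = 1.414.
p-value = 2·P(Z > 1.414) ≈ 0.1573.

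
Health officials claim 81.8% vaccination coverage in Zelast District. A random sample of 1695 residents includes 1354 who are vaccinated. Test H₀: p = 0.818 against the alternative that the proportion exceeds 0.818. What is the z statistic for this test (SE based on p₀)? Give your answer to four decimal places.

p̂ = 1354/1695 = 0.798820.
Standard error under H₀: √(0.818×0.182/1695) = 0.009372.
z = (0.798820 − 0.818)/0.009372 = -0.019180/0.009372 = -2.0465.

z = -2.0465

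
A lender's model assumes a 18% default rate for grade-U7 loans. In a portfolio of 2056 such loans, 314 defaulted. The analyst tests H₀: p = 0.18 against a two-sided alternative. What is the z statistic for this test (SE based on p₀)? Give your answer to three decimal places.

p̂ = 314/2056 = 0.152724.
Under H₀, SE = √(0.18·0.82/2056) = √(7.17899e-05) = 0.008473.
z = (0.152724 − 0.18)/0.008473 = -0.027276/0.008473 = -3.219.
Two-sided p-value ≈ 2·Φ(−3.219) = 0.0013.

z = -3.219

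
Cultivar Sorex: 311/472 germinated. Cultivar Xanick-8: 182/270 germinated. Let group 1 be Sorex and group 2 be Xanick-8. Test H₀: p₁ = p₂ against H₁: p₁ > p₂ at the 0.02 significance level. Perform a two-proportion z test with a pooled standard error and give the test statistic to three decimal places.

p̂₁ = 311/472 ≈ 0.65890, p̂₂ = 182/270 ≈ 0.67407.
Pooled p̂ = (311+182)/(472+270) = 493/742 = 0.66442.
SE = √(0.222966 × 0.00582235) = 0.03603.
z = (0.65890 − 0.67407)/0.03603 = -0.01517/0.03603 = -0.421.
p-value = P(Z > -0.421) ≈ 0.6632. With α = 0.02, fail to reject H₀.

z = -0.421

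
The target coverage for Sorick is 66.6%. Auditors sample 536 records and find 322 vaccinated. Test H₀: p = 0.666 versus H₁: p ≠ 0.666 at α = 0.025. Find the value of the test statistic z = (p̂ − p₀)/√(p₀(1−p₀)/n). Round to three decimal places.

z = -3.203

p̂ = 322/536 ≈ 0.60075.
Under H₀, SE = √(0.666·0.334/536) = √(0.000415007) = 0.02037.
z = (0.60075 − 0.666)/0.02037 = -0.06525/0.02037 = -3.203.
Two-sided p-value ≈ 2·Φ(−3.203) = 0.0014, so at α = 0.025 we reject H₀.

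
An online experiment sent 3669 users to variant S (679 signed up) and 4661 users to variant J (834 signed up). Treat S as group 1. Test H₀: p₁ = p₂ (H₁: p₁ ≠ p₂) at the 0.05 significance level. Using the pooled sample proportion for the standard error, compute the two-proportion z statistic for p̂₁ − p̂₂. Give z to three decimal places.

p̂₁ = 679/3669 ≈ 0.185064, p̂₂ = 834/4661 ≈ 0.178932.
Pooled p̂ = (679+834)/(3669+4661) = 1513/8330 = 0.181633.
SE = √(0.148642 × 0.0004871) = 0.008509.
z = (0.185064 − 0.178932)/0.008509 = 0.006132/0.008509 = 0.721.
Two-sided p-value ≈ 2·Φ(−0.721) = 0.4711; since p > α = 0.05, fail to reject H₀.

z = 0.721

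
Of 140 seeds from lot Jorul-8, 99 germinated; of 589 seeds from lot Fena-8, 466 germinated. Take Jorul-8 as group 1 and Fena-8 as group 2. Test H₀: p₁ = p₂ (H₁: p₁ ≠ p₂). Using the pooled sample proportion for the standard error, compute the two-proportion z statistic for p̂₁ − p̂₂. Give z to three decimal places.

z = -2.140

p̂₁ = 99/140 ≈ 0.70714, p̂₂ = 466/589 ≈ 0.79117.
Pooled p̂ = (99+466)/(140+589) = 565/729 = 0.77503.
SE = √(p̂(1−p̂)(1/n₁+1/n₂)) = √(0.77503·0.22497·0.00884065) = √(0.00154142) = 0.03926.
z = (0.70714 − 0.79117)/0.03926 = -0.08403/0.03926 = -2.140.
Two-sided p-value ≈ 2·Φ(−2.140) = 0.0323.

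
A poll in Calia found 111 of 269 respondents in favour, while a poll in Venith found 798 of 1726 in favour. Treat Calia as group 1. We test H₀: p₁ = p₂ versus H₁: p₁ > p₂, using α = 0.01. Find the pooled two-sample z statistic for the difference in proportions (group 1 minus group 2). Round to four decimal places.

z = -1.5224

p̂₁ = 111/269 = 0.4126394, p̂₂ = 798/1726 = 0.4623407.
Pooled p̂ = (111+798)/(269+1726) = 909/1995 = 0.4556391.
SE = √(0.248032 × 0.00429685) = 0.0326459.
z = (0.4126394 − 0.4623407)/0.0326459 = -0.0497013/0.0326459 = -1.5224.
p-value = P(Z > -1.522) ≈ 0.9360, so at α = 0.01 we fail to reject H₀.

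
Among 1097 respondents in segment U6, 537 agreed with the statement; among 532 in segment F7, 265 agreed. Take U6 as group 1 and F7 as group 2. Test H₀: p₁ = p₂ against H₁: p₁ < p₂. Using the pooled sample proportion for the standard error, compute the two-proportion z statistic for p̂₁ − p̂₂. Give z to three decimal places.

p̂₁ = 537/1097 ≈ 0.48952, p̂₂ = 265/532 ≈ 0.49812.
Pooled p̂ = (537+265)/(1097+532) = 802/1629 = 0.49233.
SE = √(0.249941 × 0.00279128) = 0.02641.
z = (0.48952 − 0.49812)/0.02641 = -0.00860/0.02641 = -0.326.

z = -0.326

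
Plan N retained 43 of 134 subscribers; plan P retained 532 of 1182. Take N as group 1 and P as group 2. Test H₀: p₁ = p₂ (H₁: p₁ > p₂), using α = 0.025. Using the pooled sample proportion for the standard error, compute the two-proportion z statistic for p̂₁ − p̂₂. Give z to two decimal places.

z = -2.86

p̂₁ = 43/134 ≈ 0.3209, p̂₂ = 532/1182 ≈ 0.4501.
Pooled p̂ = (43+532)/(134+1182) = 575/1316 = 0.4369.
SE = √(p̂(1−p̂)(1/n₁+1/n₂)) = √(0.4369·0.5631·0.00830871) = √(0.00204413) = 0.0452.
z = (0.3209 − 0.4501)/0.0452 = -0.1292/0.0452 = -2.86.
p-value = P(Z > -2.857) ≈ 0.9979; since p > α = 0.025, fail to reject H₀.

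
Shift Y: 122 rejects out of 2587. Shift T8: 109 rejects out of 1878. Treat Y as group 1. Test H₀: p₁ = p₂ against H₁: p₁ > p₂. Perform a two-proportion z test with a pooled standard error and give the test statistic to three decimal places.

z = -1.621

p̂₁ = 122/2587 ≈ 0.04716, p̂₂ = 109/1878 ≈ 0.05804.
Pooled p̂ = (122+109)/(2587+1878) = 231/4465 = 0.05174.
SE = √(0.0490591 × 0.000919029) = 0.00671.
z = (0.04716 − 0.05804)/0.00671 = -0.01088/0.00671 = -1.621.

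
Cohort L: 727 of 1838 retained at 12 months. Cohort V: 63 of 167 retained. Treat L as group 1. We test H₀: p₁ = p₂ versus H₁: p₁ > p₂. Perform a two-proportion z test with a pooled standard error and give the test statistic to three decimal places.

z = 0.463

p̂₁ = 727/1838 = 0.39554, p̂₂ = 63/167 = 0.37725.
Pooled p̂ = (727+63)/(1838+167) = 790/2005 = 0.39401.
SE = √(p̂(1−p̂)(1/n₁+1/n₂)) = √(0.39401·0.60599·0.00653209) = √(0.00155965) = 0.03949.
z = (0.39554 − 0.37725)/0.03949 = 0.01829/0.03949 = 0.463.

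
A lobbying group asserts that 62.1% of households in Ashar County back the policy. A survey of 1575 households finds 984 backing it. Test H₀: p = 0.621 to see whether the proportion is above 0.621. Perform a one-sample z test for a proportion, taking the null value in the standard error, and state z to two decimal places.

p̂ = 984/1575 ≈ 0.6248.
Under H₀, SE = √(0.621·0.379/1575) = √(0.000149434) = 0.0122.
z = (0.6248 − 0.621)/0.0122 = 0.0038/0.0122 = 0.31.
p-value = P(Z > 0.308) ≈ 0.3791.

z = 0.31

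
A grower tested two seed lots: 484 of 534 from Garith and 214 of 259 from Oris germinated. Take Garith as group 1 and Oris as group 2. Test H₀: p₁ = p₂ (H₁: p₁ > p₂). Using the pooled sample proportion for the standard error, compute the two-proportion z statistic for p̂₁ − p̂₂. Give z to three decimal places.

p̂₁ = 484/534 = 0.90637, p̂₂ = 214/259 = 0.82625.
Pooled p̂ = (484+214)/(534+259) = 698/793 = 0.88020.
SE = √(p̂(1−p̂)(1/n₁+1/n₂)) = √(0.88020·0.11980·0.00573366) = √(0.000604595) = 0.02459.
z = (0.90637 − 0.82625)/0.02459 = 0.08012/0.02459 = 3.258.
p-value = P(Z > 3.258) ≈ 0.0006.

z = 3.258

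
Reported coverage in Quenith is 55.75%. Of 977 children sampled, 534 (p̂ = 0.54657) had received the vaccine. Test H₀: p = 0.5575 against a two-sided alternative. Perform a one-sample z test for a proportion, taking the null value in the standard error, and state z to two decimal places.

z = -0.69

p̂ = 534/977 ≈ 0.5466.
Under H₀, SE = √(0.5575·0.4425/977) = √(0.000252501) = 0.0159.
z = (0.5466 − 0.5575)/0.0159 = -0.0109/0.0159 = -0.69.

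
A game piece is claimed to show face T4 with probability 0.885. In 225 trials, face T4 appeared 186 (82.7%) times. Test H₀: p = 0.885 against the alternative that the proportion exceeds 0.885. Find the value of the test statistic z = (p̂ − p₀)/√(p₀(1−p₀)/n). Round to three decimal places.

p̂ = 186/225 ≈ 0.826667.
Standard error under H₀: √(0.885×0.115/225) = 0.021268.
z = (0.826667 − 0.885)/0.021268 = -0.058333/0.021268 = -2.743.
p-value = P(Z > -2.743) ≈ 0.9970.

z = -2.743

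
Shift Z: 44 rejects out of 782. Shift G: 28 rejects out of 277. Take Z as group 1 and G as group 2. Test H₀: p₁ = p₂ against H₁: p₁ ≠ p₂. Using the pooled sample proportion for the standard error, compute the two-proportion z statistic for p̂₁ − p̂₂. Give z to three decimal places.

z = -2.546

p̂₁ = 44/782 ≈ 0.05627, p̂₂ = 28/277 ≈ 0.10108.
Pooled p̂ = (44+28)/(782+277) = 72/1059 = 0.06799.
SE = √(0.0633662 × 0.00488888) = 0.01760.
z = (0.05627 − 0.10108)/0.01760 = -0.04481/0.01760 = -2.546.
Two-sided p-value ≈ 2·Φ(−2.546) = 0.0109.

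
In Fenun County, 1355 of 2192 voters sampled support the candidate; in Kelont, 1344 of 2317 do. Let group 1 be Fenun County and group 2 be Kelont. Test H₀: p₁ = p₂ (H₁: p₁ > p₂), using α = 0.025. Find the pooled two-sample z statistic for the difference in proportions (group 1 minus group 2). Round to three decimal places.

z = 2.608

p̂₁ = 1355/2192 ≈ 0.61816, p̂₂ = 1344/2317 ≈ 0.58006.
Pooled p̂ = (1355+1344)/(2192+2317) = 2699/4509 = 0.59858.
SE = √(0.240282 × 0.000887797) = 0.01461.
z = (0.61816 − 0.58006)/0.01461 = 0.03810/0.01461 = 2.608.
p-value = P(Z > 2.608) ≈ 0.0045; since p < α = 0.025, reject H₀.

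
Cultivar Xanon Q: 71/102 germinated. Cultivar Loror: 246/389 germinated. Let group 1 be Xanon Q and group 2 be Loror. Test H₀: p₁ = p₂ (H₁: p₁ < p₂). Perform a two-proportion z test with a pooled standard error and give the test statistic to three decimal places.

p̂₁ = 71/102 ≈ 0.69608, p̂₂ = 246/389 ≈ 0.63239.
Pooled p̂ = (71+246)/(102+389) = 317/491 = 0.64562.
SE = √(p̂(1−p̂)(1/n₁+1/n₂)) = √(0.64562·0.35438·0.0123746) = √(0.00283124) = 0.05321.
z = (0.69608 − 0.63239)/0.05321 = 0.06369/0.05321 = 1.197.
p-value = P(Z < 1.197) ≈ 0.8843.

z = 1.197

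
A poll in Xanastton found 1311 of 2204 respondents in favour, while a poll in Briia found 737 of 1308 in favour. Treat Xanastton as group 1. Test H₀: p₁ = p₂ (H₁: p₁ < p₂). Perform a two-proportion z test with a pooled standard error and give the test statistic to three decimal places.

p̂₁ = 1311/2204 ≈ 0.59483, p̂₂ = 737/1308 ≈ 0.56346.
Pooled p̂ = (1311+737)/(2204+1308) = 2048/3512 = 0.58314.
SE = √(p̂(1−p̂)(1/n₁+1/n₂)) = √(0.58314·0.41686·0.00121825) = √(0.00029614) = 0.01721.
z = (0.59483 − 0.56346)/0.01721 = 0.03137/0.01721 = 1.823.
p-value = P(Z < 1.823) ≈ 0.9659.

z = 1.823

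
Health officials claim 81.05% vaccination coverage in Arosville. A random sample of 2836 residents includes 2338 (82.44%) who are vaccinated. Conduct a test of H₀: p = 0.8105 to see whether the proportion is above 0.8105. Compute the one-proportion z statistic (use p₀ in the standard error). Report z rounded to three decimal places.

z = 1.889

p̂ = 2338/2836 ≈ 0.82440.
Under H₀, SE = √(0.8105·0.1895/2836) = √(5.41572e-05) = 0.00736.
z = (0.82440 − 0.8105)/0.00736 = 0.01390/0.00736 = 1.889.
p-value = P(Z > 1.889) ≈ 0.0295.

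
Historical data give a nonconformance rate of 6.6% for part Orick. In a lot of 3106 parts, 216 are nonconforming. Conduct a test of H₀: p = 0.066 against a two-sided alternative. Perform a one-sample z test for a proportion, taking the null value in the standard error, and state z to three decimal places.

p̂ = 216/3106 = 0.069543.
SE = √(p₀(1−p₀)/n) = √(0.061644/3106) = 0.004455.
z = (0.069543 − 0.066)/0.004455 = 0.003543/0.004455 = 0.795.

z = 0.795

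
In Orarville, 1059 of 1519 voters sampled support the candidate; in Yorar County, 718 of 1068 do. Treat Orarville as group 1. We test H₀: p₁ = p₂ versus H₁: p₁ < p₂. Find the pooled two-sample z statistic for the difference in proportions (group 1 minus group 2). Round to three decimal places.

p̂₁ = 1059/1519 = 0.69717, p̂₂ = 718/1068 = 0.67228.
Pooled p̂ = (1059+718)/(1519+1068) = 1777/2587 = 0.68690.
SE = √(0.21507 × 0.00159466) = 0.01852.
z = (0.69717 − 0.67228)/0.01852 = 0.02489/0.01852 = 1.344.

z = 1.344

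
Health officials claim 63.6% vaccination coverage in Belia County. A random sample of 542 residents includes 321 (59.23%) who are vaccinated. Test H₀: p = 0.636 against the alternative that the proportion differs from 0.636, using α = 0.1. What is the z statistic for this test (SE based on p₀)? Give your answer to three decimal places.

p̂ = 321/542 ≈ 0.59225.
Standard error under H₀: √(0.636×0.364/542) = 0.02067.
z = (0.59225 − 0.636)/0.02067 = -0.04375/0.02067 = -2.117.
p-value = 2·P(Z > 2.117) ≈ 0.0343. With α = 0.1, reject H₀.

z = -2.117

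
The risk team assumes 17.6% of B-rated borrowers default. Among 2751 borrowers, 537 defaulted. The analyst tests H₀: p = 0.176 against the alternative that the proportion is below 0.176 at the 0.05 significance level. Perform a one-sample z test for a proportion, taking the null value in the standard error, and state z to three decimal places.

z = 2.645

p̂ = 537/2751 = 0.19520.
Standard error under H₀: √(0.176×0.824/2751) = 0.00726.
z = (0.19520 − 0.176)/0.00726 = 0.01920/0.00726 = 2.645.
p-value = P(Z < 2.645) ≈ 0.9959; since p > α = 0.05, fail to reject H₀.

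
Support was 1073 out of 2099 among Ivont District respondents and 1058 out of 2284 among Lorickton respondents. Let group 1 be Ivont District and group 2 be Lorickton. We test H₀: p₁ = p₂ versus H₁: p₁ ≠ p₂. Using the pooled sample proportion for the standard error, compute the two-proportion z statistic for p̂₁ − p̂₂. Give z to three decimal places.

p̂₁ = 1073/2099 = 0.5111958, p̂₂ = 1058/2284 = 0.4632224.
Pooled p̂ = (1073+1058)/(2099+2284) = 2131/4383 = 0.4861967.
SE = √(p̂(1−p̂)(1/n₁+1/n₂)) = √(0.4861967·0.5138033·0.000914246) = √(0.000228387) = 0.0151125.
z = (0.5111958 − 0.4632224)/0.0151125 = 0.0479734/0.0151125 = 3.174.

z = 3.174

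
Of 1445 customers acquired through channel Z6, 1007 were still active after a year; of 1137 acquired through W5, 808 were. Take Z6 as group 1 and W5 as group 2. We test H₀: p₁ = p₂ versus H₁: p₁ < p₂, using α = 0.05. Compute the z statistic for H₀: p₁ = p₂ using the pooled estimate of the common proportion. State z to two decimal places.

p̂₁ = 1007/1445 = 0.6969, p̂₂ = 808/1137 = 0.7106.
Pooled p̂ = (1007+808)/(1445+1137) = 1815/2582 = 0.7029.
SE = √(p̂(1−p̂)(1/n₁+1/n₂)) = √(0.7029·0.2971·0.00157155) = √(0.000328161) = 0.0181.
z = (0.6969 − 0.7106)/0.0181 = -0.0137/0.0181 = -0.76.
p-value = P(Z < -0.759) ≈ 0.2238; since p > α = 0.05, fail to reject H₀.

z = -0.76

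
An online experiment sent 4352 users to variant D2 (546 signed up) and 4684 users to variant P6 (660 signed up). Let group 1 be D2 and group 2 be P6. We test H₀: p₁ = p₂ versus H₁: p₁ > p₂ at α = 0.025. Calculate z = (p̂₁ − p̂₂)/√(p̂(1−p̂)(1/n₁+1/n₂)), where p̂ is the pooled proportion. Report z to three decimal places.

z = -2.157

p̂₁ = 546/4352 = 0.125460, p̂₂ = 660/4684 = 0.140905.
Pooled p̂ = (546+660)/(4352+4684) = 1206/9036 = 0.133466.
SE = √(p̂(1−p̂)(1/n₁+1/n₂)) = √(0.133466·0.866534·0.000443272) = √(5.12657e-05) = 0.007160.
z = (0.125460 − 0.140905)/0.007160 = -0.015445/0.007160 = -2.157.
p-value = P(Z > -2.157) ≈ 0.9845, so at α = 0.025 we fail to reject H₀.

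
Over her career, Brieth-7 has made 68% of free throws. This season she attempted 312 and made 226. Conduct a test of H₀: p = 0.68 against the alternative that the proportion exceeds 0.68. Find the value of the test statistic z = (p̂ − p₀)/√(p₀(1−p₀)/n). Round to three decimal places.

p̂ = 226/312 = 0.72436.
Under H₀, SE = √(0.68·0.32/312) = √(0.000697436) = 0.02641.
z = (0.72436 − 0.68)/0.02641 = 0.04436/0.02641 = 1.680.

z = 1.680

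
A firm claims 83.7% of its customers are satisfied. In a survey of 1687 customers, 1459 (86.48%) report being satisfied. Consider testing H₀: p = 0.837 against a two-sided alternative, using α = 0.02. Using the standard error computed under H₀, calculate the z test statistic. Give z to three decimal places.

z = 3.097

p̂ = 1459/1687 ≈ 0.864849.
Under H₀, SE = √(0.837·0.163/1687) = √(8.0872e-05) = 0.008993.
z = (0.864849 − 0.837)/0.008993 = 0.027849/0.008993 = 3.097.
p-value = 2·P(Z > 3.097) ≈ 0.0020, so at α = 0.02 we reject H₀.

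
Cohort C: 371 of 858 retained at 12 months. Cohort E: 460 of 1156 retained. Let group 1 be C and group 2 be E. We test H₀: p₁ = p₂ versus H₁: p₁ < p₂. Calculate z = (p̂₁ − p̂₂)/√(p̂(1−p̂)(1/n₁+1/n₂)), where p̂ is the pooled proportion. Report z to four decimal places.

z = 1.5541

p̂₁ = 371/858 ≈ 0.432401, p̂₂ = 460/1156 ≈ 0.397924.
Pooled p̂ = (371+460)/(858+1156) = 831/2014 = 0.412612.
SE = √(p̂(1−p̂)(1/n₁+1/n₂)) = √(0.412612·0.587388·0.00203055) = √(0.000492132) = 0.022184.
z = (0.432401 − 0.397924)/0.022184 = 0.034477/0.022184 = 1.5541.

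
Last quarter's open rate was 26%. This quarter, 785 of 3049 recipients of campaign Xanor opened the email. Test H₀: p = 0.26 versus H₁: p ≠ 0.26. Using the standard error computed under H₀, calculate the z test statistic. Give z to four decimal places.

z = -0.3196

p̂ = 785/3049 ≈ 0.257461.
Under H₀, SE = √(0.26·0.74/3049) = √(6.31027e-05) = 0.007944.
z = (0.257461 − 0.26)/0.007944 = -0.002539/0.007944 = -0.3196.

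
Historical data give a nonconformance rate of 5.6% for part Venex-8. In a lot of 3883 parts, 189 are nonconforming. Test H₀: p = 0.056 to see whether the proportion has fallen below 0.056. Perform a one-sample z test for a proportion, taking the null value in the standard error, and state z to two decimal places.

z = -1.99

p̂ = 189/3883 = 0.04867.
Under H₀, SE = √(0.056·0.944/3883) = √(1.36142e-05) = 0.00369.
z = (0.04867 − 0.056)/0.00369 = -0.00733/0.00369 = -1.99.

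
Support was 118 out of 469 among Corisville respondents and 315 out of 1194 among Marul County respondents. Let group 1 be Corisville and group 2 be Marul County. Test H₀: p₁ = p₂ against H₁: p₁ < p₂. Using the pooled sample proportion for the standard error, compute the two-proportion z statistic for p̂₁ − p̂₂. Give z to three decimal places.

p̂₁ = 118/469 = 0.25160, p̂₂ = 315/1194 = 0.26382.
Pooled p̂ = (118+315)/(469+1194) = 433/1663 = 0.26037.
SE = √(0.192579 × 0.00296972) = 0.02391.
z = (0.25160 − 0.26382)/0.02391 = -0.01222/0.02391 = -0.511.
p-value = P(Z < -0.511) ≈ 0.3047.

z = -0.511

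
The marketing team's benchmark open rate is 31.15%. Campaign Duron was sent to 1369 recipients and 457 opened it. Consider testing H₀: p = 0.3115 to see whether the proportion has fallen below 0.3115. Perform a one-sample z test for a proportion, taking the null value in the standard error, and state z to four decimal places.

p̂ = 457/1369 = 0.333820.
Standard error under H₀: √(0.3115×0.6885/1369) = 0.012516.
z = (0.333820 − 0.3115)/0.012516 = 0.022320/0.012516 = 1.7833.

z = 1.7833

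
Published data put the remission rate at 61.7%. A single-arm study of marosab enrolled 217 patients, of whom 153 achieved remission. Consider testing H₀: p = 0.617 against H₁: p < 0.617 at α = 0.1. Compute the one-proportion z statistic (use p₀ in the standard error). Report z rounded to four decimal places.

z = 2.6688

p̂ = 153/217 ≈ 0.705069.
SE = √(p₀(1−p₀)/n) = √(0.23631/217) = 0.033000.
z = (0.705069 − 0.617)/0.033000 = 0.088069/0.033000 = 2.6688.
p-value = P(Z < 2.669) ≈ 0.9962. With α = 0.1, fail to reject H₀.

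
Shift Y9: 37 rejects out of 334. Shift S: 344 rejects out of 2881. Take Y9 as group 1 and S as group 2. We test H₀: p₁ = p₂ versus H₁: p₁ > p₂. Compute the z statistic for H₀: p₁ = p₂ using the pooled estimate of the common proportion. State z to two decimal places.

p̂₁ = 37/334 = 0.1108, p̂₂ = 344/2881 = 0.1194.
Pooled p̂ = (37+344)/(334+2881) = 381/3215 = 0.1185.
SE = √(0.104463 × 0.00334111) = 0.0187.
z = (0.1108 − 0.1194)/0.0187 = -0.0086/0.0187 = -0.46.

z = -0.46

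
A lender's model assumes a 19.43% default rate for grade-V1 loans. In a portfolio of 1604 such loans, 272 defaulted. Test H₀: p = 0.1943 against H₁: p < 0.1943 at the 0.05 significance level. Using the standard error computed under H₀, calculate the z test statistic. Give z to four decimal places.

p̂ = 272/1604 = 0.1695761.
Under H₀, SE = √(0.1943·0.8057/1604) = √(9.75982e-05) = 0.0098792.
z = (0.1695761 − 0.1943)/0.0098792 = -0.0247239/0.0098792 = -2.5026.
p-value = P(Z < -2.503) ≈ 0.0062, so at α = 0.05 we reject H₀.

z = -2.5026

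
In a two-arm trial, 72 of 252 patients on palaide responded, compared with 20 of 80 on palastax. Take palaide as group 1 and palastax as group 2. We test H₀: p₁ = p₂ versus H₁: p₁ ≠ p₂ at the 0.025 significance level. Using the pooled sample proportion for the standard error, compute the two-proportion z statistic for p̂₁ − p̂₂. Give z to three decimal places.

z = 0.622

p̂₁ = 72/252 ≈ 0.28571, p̂₂ = 20/80 ≈ 0.25000.
Pooled p̂ = (72+20)/(252+80) = 92/332 = 0.27711.
SE = √(p̂(1−p̂)(1/n₁+1/n₂)) = √(0.27711·0.72289·0.0164683) = √(0.00329891) = 0.05744.
z = (0.28571 − 0.25000)/0.05744 = 0.03571/0.05744 = 0.622.
Two-sided p-value ≈ 2·Φ(−0.622) = 0.5341, so at α = 0.025 we fail to reject H₀.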